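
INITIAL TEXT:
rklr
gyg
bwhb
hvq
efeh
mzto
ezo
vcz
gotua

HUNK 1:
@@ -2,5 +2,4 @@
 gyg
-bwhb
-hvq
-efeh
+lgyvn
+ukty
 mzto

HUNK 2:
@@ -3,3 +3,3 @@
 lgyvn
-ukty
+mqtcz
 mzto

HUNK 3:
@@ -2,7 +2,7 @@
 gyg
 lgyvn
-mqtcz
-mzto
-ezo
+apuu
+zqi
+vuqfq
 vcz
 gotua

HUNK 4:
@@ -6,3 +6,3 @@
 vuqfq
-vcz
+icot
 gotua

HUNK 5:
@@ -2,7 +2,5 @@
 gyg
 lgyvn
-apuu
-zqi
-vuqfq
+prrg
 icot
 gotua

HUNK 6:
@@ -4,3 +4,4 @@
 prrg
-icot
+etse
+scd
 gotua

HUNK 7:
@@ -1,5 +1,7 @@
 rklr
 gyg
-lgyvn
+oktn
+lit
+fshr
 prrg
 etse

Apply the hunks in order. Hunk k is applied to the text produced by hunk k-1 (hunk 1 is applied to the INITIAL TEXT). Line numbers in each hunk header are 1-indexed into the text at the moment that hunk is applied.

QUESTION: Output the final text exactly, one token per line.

Hunk 1: at line 2 remove [bwhb,hvq,efeh] add [lgyvn,ukty] -> 8 lines: rklr gyg lgyvn ukty mzto ezo vcz gotua
Hunk 2: at line 3 remove [ukty] add [mqtcz] -> 8 lines: rklr gyg lgyvn mqtcz mzto ezo vcz gotua
Hunk 3: at line 2 remove [mqtcz,mzto,ezo] add [apuu,zqi,vuqfq] -> 8 lines: rklr gyg lgyvn apuu zqi vuqfq vcz gotua
Hunk 4: at line 6 remove [vcz] add [icot] -> 8 lines: rklr gyg lgyvn apuu zqi vuqfq icot gotua
Hunk 5: at line 2 remove [apuu,zqi,vuqfq] add [prrg] -> 6 lines: rklr gyg lgyvn prrg icot gotua
Hunk 6: at line 4 remove [icot] add [etse,scd] -> 7 lines: rklr gyg lgyvn prrg etse scd gotua
Hunk 7: at line 1 remove [lgyvn] add [oktn,lit,fshr] -> 9 lines: rklr gyg oktn lit fshr prrg etse scd gotua

Answer: rklr
gyg
oktn
lit
fshr
prrg
etse
scd
gotua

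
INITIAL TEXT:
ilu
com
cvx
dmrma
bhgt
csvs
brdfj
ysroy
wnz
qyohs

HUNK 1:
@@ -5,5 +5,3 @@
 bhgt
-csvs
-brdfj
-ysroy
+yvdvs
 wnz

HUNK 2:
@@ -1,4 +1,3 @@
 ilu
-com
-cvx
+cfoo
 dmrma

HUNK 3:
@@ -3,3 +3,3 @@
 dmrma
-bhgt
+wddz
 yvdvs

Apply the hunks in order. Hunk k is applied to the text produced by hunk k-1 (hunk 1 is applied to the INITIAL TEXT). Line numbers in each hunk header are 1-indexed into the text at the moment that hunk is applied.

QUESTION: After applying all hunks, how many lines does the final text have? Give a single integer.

Hunk 1: at line 5 remove [csvs,brdfj,ysroy] add [yvdvs] -> 8 lines: ilu com cvx dmrma bhgt yvdvs wnz qyohs
Hunk 2: at line 1 remove [com,cvx] add [cfoo] -> 7 lines: ilu cfoo dmrma bhgt yvdvs wnz qyohs
Hunk 3: at line 3 remove [bhgt] add [wddz] -> 7 lines: ilu cfoo dmrma wddz yvdvs wnz qyohs
Final line count: 7

Answer: 7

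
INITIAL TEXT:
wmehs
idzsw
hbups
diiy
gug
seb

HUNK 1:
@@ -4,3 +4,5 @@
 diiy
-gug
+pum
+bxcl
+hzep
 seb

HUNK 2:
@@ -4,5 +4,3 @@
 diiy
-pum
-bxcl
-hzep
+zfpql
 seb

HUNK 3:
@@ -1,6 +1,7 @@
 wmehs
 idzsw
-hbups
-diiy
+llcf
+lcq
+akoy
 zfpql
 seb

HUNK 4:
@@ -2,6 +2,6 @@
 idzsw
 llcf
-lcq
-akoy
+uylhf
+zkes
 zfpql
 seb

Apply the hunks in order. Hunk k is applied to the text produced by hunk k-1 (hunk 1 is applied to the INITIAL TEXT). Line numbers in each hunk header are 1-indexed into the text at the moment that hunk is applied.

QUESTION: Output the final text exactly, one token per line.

Hunk 1: at line 4 remove [gug] add [pum,bxcl,hzep] -> 8 lines: wmehs idzsw hbups diiy pum bxcl hzep seb
Hunk 2: at line 4 remove [pum,bxcl,hzep] add [zfpql] -> 6 lines: wmehs idzsw hbups diiy zfpql seb
Hunk 3: at line 1 remove [hbups,diiy] add [llcf,lcq,akoy] -> 7 lines: wmehs idzsw llcf lcq akoy zfpql seb
Hunk 4: at line 2 remove [lcq,akoy] add [uylhf,zkes] -> 7 lines: wmehs idzsw llcf uylhf zkes zfpql seb

Answer: wmehs
idzsw
llcf
uylhf
zkes
zfpql
seb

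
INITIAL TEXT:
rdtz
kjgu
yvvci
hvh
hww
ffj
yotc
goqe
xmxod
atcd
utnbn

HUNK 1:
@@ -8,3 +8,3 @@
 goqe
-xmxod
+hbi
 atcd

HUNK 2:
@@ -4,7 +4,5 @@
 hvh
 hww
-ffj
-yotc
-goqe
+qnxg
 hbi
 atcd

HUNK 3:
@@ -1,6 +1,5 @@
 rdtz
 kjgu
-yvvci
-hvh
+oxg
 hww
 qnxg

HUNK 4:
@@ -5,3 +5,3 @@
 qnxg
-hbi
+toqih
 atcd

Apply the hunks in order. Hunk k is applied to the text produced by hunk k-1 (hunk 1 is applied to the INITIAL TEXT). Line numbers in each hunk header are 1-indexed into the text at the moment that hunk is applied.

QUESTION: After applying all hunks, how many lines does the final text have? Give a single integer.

Answer: 8

Derivation:
Hunk 1: at line 8 remove [xmxod] add [hbi] -> 11 lines: rdtz kjgu yvvci hvh hww ffj yotc goqe hbi atcd utnbn
Hunk 2: at line 4 remove [ffj,yotc,goqe] add [qnxg] -> 9 lines: rdtz kjgu yvvci hvh hww qnxg hbi atcd utnbn
Hunk 3: at line 1 remove [yvvci,hvh] add [oxg] -> 8 lines: rdtz kjgu oxg hww qnxg hbi atcd utnbn
Hunk 4: at line 5 remove [hbi] add [toqih] -> 8 lines: rdtz kjgu oxg hww qnxg toqih atcd utnbn
Final line count: 8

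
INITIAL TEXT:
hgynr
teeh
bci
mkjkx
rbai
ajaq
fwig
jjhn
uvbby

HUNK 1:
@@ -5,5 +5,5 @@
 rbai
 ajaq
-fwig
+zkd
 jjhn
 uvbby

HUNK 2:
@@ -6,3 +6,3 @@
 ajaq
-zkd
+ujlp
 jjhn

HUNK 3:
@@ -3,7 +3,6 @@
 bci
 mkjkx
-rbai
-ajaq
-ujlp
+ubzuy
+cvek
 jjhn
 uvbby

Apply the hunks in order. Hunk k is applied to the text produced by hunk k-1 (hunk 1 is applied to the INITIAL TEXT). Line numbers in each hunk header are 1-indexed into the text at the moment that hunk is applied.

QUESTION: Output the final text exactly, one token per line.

Answer: hgynr
teeh
bci
mkjkx
ubzuy
cvek
jjhn
uvbby

Derivation:
Hunk 1: at line 5 remove [fwig] add [zkd] -> 9 lines: hgynr teeh bci mkjkx rbai ajaq zkd jjhn uvbby
Hunk 2: at line 6 remove [zkd] add [ujlp] -> 9 lines: hgynr teeh bci mkjkx rbai ajaq ujlp jjhn uvbby
Hunk 3: at line 3 remove [rbai,ajaq,ujlp] add [ubzuy,cvek] -> 8 lines: hgynr teeh bci mkjkx ubzuy cvek jjhn uvbby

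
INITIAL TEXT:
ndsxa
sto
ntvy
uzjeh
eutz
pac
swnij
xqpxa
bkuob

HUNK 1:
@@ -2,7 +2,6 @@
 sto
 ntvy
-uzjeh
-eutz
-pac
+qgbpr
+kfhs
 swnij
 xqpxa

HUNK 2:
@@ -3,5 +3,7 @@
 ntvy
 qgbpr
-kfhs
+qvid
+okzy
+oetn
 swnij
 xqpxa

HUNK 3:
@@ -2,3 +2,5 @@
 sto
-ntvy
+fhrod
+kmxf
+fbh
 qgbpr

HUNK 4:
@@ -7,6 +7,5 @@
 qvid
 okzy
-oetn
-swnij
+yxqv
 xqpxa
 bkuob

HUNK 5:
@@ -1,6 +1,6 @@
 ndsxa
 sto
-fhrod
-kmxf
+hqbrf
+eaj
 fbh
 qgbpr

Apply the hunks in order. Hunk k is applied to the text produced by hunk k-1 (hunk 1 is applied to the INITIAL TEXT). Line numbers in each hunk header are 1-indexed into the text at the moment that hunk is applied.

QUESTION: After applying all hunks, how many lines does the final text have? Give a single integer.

Hunk 1: at line 2 remove [uzjeh,eutz,pac] add [qgbpr,kfhs] -> 8 lines: ndsxa sto ntvy qgbpr kfhs swnij xqpxa bkuob
Hunk 2: at line 3 remove [kfhs] add [qvid,okzy,oetn] -> 10 lines: ndsxa sto ntvy qgbpr qvid okzy oetn swnij xqpxa bkuob
Hunk 3: at line 2 remove [ntvy] add [fhrod,kmxf,fbh] -> 12 lines: ndsxa sto fhrod kmxf fbh qgbpr qvid okzy oetn swnij xqpxa bkuob
Hunk 4: at line 7 remove [oetn,swnij] add [yxqv] -> 11 lines: ndsxa sto fhrod kmxf fbh qgbpr qvid okzy yxqv xqpxa bkuob
Hunk 5: at line 1 remove [fhrod,kmxf] add [hqbrf,eaj] -> 11 lines: ndsxa sto hqbrf eaj fbh qgbpr qvid okzy yxqv xqpxa bkuob
Final line count: 11

Answer: 11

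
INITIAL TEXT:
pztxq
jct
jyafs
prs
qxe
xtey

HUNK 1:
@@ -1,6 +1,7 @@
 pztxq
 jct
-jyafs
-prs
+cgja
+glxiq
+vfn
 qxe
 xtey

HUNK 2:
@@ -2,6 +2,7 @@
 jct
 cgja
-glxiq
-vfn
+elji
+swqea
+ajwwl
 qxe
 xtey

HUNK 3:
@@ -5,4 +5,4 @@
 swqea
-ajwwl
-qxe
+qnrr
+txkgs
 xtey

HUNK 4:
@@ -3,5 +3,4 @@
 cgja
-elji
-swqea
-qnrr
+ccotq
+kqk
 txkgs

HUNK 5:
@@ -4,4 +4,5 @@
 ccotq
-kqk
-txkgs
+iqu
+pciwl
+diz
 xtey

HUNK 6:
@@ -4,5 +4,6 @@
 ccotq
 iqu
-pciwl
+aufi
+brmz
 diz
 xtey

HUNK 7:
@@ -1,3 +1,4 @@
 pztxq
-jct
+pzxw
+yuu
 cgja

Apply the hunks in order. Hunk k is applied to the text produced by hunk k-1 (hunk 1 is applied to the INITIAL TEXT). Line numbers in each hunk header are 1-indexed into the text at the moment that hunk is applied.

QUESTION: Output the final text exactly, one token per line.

Answer: pztxq
pzxw
yuu
cgja
ccotq
iqu
aufi
brmz
diz
xtey

Derivation:
Hunk 1: at line 1 remove [jyafs,prs] add [cgja,glxiq,vfn] -> 7 lines: pztxq jct cgja glxiq vfn qxe xtey
Hunk 2: at line 2 remove [glxiq,vfn] add [elji,swqea,ajwwl] -> 8 lines: pztxq jct cgja elji swqea ajwwl qxe xtey
Hunk 3: at line 5 remove [ajwwl,qxe] add [qnrr,txkgs] -> 8 lines: pztxq jct cgja elji swqea qnrr txkgs xtey
Hunk 4: at line 3 remove [elji,swqea,qnrr] add [ccotq,kqk] -> 7 lines: pztxq jct cgja ccotq kqk txkgs xtey
Hunk 5: at line 4 remove [kqk,txkgs] add [iqu,pciwl,diz] -> 8 lines: pztxq jct cgja ccotq iqu pciwl diz xtey
Hunk 6: at line 4 remove [pciwl] add [aufi,brmz] -> 9 lines: pztxq jct cgja ccotq iqu aufi brmz diz xtey
Hunk 7: at line 1 remove [jct] add [pzxw,yuu] -> 10 lines: pztxq pzxw yuu cgja ccotq iqu aufi brmz diz xtey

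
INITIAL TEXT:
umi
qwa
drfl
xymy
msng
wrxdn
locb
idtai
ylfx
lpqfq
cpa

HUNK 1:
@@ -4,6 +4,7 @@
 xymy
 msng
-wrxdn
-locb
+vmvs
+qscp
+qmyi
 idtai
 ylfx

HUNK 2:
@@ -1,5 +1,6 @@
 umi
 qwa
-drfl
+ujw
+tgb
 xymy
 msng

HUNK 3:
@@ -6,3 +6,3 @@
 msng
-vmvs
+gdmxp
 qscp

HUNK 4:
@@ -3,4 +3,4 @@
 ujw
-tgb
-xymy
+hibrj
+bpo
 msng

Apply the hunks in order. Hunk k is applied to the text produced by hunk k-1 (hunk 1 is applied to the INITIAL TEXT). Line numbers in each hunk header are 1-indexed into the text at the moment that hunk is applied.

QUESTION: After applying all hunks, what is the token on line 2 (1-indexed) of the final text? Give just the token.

Hunk 1: at line 4 remove [wrxdn,locb] add [vmvs,qscp,qmyi] -> 12 lines: umi qwa drfl xymy msng vmvs qscp qmyi idtai ylfx lpqfq cpa
Hunk 2: at line 1 remove [drfl] add [ujw,tgb] -> 13 lines: umi qwa ujw tgb xymy msng vmvs qscp qmyi idtai ylfx lpqfq cpa
Hunk 3: at line 6 remove [vmvs] add [gdmxp] -> 13 lines: umi qwa ujw tgb xymy msng gdmxp qscp qmyi idtai ylfx lpqfq cpa
Hunk 4: at line 3 remove [tgb,xymy] add [hibrj,bpo] -> 13 lines: umi qwa ujw hibrj bpo msng gdmxp qscp qmyi idtai ylfx lpqfq cpa
Final line 2: qwa

Answer: qwa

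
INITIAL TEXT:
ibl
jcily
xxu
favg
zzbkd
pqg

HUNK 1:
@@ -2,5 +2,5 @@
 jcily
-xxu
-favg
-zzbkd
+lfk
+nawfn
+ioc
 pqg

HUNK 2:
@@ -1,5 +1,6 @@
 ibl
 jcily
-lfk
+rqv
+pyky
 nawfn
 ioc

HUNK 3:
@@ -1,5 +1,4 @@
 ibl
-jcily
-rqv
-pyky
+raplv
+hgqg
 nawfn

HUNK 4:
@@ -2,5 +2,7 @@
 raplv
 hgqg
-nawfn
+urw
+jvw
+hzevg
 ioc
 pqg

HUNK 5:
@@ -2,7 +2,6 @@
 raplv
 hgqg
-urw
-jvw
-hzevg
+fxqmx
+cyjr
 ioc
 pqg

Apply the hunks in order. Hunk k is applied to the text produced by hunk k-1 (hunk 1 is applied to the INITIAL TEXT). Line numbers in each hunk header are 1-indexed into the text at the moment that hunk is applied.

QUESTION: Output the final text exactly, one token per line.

Answer: ibl
raplv
hgqg
fxqmx
cyjr
ioc
pqg

Derivation:
Hunk 1: at line 2 remove [xxu,favg,zzbkd] add [lfk,nawfn,ioc] -> 6 lines: ibl jcily lfk nawfn ioc pqg
Hunk 2: at line 1 remove [lfk] add [rqv,pyky] -> 7 lines: ibl jcily rqv pyky nawfn ioc pqg
Hunk 3: at line 1 remove [jcily,rqv,pyky] add [raplv,hgqg] -> 6 lines: ibl raplv hgqg nawfn ioc pqg
Hunk 4: at line 2 remove [nawfn] add [urw,jvw,hzevg] -> 8 lines: ibl raplv hgqg urw jvw hzevg ioc pqg
Hunk 5: at line 2 remove [urw,jvw,hzevg] add [fxqmx,cyjr] -> 7 lines: ibl raplv hgqg fxqmx cyjr ioc pqg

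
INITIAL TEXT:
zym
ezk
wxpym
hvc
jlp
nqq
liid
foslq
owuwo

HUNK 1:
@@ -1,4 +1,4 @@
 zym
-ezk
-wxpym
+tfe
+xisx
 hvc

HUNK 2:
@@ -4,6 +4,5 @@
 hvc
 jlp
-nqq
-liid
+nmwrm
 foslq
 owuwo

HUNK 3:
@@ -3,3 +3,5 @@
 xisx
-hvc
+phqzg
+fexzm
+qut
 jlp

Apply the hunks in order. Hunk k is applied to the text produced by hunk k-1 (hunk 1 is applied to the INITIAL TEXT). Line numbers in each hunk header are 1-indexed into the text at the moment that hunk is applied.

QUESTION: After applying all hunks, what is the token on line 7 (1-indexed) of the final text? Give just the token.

Answer: jlp

Derivation:
Hunk 1: at line 1 remove [ezk,wxpym] add [tfe,xisx] -> 9 lines: zym tfe xisx hvc jlp nqq liid foslq owuwo
Hunk 2: at line 4 remove [nqq,liid] add [nmwrm] -> 8 lines: zym tfe xisx hvc jlp nmwrm foslq owuwo
Hunk 3: at line 3 remove [hvc] add [phqzg,fexzm,qut] -> 10 lines: zym tfe xisx phqzg fexzm qut jlp nmwrm foslq owuwo
Final line 7: jlp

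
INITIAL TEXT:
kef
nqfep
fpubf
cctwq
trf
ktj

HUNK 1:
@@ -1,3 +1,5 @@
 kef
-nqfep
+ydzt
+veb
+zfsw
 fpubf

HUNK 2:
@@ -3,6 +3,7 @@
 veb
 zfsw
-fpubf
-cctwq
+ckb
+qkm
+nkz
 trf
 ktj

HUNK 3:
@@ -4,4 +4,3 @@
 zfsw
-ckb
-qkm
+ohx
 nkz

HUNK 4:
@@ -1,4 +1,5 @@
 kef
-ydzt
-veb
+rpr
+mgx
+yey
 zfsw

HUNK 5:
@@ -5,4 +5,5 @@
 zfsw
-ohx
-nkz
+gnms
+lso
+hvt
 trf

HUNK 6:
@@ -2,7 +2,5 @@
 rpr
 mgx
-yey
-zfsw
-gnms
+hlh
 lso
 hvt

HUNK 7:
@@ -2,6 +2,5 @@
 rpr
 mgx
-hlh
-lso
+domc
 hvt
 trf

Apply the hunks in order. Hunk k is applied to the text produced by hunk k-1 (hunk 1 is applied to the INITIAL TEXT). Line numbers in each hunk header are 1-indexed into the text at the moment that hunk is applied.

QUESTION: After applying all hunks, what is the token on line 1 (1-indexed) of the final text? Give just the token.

Hunk 1: at line 1 remove [nqfep] add [ydzt,veb,zfsw] -> 8 lines: kef ydzt veb zfsw fpubf cctwq trf ktj
Hunk 2: at line 3 remove [fpubf,cctwq] add [ckb,qkm,nkz] -> 9 lines: kef ydzt veb zfsw ckb qkm nkz trf ktj
Hunk 3: at line 4 remove [ckb,qkm] add [ohx] -> 8 lines: kef ydzt veb zfsw ohx nkz trf ktj
Hunk 4: at line 1 remove [ydzt,veb] add [rpr,mgx,yey] -> 9 lines: kef rpr mgx yey zfsw ohx nkz trf ktj
Hunk 5: at line 5 remove [ohx,nkz] add [gnms,lso,hvt] -> 10 lines: kef rpr mgx yey zfsw gnms lso hvt trf ktj
Hunk 6: at line 2 remove [yey,zfsw,gnms] add [hlh] -> 8 lines: kef rpr mgx hlh lso hvt trf ktj
Hunk 7: at line 2 remove [hlh,lso] add [domc] -> 7 lines: kef rpr mgx domc hvt trf ktj
Final line 1: kef

Answer: kef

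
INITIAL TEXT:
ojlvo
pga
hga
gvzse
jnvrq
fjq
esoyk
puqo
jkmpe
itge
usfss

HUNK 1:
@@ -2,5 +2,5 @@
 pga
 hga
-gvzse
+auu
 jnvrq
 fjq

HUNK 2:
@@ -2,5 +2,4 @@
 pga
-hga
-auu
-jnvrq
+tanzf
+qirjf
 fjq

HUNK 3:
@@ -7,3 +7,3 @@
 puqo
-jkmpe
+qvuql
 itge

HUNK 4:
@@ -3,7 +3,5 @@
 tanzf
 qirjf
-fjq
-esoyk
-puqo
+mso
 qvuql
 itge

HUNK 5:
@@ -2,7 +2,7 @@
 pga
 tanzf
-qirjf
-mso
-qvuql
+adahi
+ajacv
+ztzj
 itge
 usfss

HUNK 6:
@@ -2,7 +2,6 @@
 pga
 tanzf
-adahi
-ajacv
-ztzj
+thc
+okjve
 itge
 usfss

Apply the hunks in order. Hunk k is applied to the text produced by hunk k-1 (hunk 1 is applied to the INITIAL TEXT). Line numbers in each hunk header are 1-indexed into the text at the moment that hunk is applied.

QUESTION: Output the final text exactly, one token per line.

Answer: ojlvo
pga
tanzf
thc
okjve
itge
usfss

Derivation:
Hunk 1: at line 2 remove [gvzse] add [auu] -> 11 lines: ojlvo pga hga auu jnvrq fjq esoyk puqo jkmpe itge usfss
Hunk 2: at line 2 remove [hga,auu,jnvrq] add [tanzf,qirjf] -> 10 lines: ojlvo pga tanzf qirjf fjq esoyk puqo jkmpe itge usfss
Hunk 3: at line 7 remove [jkmpe] add [qvuql] -> 10 lines: ojlvo pga tanzf qirjf fjq esoyk puqo qvuql itge usfss
Hunk 4: at line 3 remove [fjq,esoyk,puqo] add [mso] -> 8 lines: ojlvo pga tanzf qirjf mso qvuql itge usfss
Hunk 5: at line 2 remove [qirjf,mso,qvuql] add [adahi,ajacv,ztzj] -> 8 lines: ojlvo pga tanzf adahi ajacv ztzj itge usfss
Hunk 6: at line 2 remove [adahi,ajacv,ztzj] add [thc,okjve] -> 7 lines: ojlvo pga tanzf thc okjve itge usfss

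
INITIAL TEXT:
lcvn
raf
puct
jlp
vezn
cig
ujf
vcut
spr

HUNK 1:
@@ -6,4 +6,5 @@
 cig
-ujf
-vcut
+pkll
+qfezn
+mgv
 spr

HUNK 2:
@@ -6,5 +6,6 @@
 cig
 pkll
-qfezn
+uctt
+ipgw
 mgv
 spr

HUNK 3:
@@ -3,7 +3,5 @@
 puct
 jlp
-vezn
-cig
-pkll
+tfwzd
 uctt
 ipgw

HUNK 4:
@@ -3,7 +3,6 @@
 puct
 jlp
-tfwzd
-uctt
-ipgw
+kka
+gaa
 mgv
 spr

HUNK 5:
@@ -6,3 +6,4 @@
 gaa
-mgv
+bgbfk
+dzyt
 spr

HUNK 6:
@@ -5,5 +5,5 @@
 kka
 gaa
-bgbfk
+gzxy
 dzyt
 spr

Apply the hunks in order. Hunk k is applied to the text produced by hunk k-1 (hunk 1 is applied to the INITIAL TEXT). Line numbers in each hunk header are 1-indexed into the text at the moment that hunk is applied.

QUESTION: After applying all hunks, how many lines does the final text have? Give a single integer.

Answer: 9

Derivation:
Hunk 1: at line 6 remove [ujf,vcut] add [pkll,qfezn,mgv] -> 10 lines: lcvn raf puct jlp vezn cig pkll qfezn mgv spr
Hunk 2: at line 6 remove [qfezn] add [uctt,ipgw] -> 11 lines: lcvn raf puct jlp vezn cig pkll uctt ipgw mgv spr
Hunk 3: at line 3 remove [vezn,cig,pkll] add [tfwzd] -> 9 lines: lcvn raf puct jlp tfwzd uctt ipgw mgv spr
Hunk 4: at line 3 remove [tfwzd,uctt,ipgw] add [kka,gaa] -> 8 lines: lcvn raf puct jlp kka gaa mgv spr
Hunk 5: at line 6 remove [mgv] add [bgbfk,dzyt] -> 9 lines: lcvn raf puct jlp kka gaa bgbfk dzyt spr
Hunk 6: at line 5 remove [bgbfk] add [gzxy] -> 9 lines: lcvn raf puct jlp kka gaa gzxy dzyt spr
Final line count: 9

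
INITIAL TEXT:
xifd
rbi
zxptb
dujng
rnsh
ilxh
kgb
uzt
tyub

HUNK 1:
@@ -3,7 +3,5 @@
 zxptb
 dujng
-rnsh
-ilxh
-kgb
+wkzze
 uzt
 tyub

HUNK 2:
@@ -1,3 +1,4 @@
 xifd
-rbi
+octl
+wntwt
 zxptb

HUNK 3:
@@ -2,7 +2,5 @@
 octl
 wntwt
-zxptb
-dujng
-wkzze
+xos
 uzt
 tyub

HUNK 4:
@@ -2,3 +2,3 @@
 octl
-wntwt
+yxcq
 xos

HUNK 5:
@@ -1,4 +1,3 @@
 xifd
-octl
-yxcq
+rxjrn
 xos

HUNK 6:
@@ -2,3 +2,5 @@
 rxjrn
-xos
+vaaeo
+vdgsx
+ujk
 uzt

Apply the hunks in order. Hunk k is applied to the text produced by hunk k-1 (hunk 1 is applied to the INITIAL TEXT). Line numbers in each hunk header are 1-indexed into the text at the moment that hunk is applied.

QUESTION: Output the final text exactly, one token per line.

Answer: xifd
rxjrn
vaaeo
vdgsx
ujk
uzt
tyub

Derivation:
Hunk 1: at line 3 remove [rnsh,ilxh,kgb] add [wkzze] -> 7 lines: xifd rbi zxptb dujng wkzze uzt tyub
Hunk 2: at line 1 remove [rbi] add [octl,wntwt] -> 8 lines: xifd octl wntwt zxptb dujng wkzze uzt tyub
Hunk 3: at line 2 remove [zxptb,dujng,wkzze] add [xos] -> 6 lines: xifd octl wntwt xos uzt tyub
Hunk 4: at line 2 remove [wntwt] add [yxcq] -> 6 lines: xifd octl yxcq xos uzt tyub
Hunk 5: at line 1 remove [octl,yxcq] add [rxjrn] -> 5 lines: xifd rxjrn xos uzt tyub
Hunk 6: at line 2 remove [xos] add [vaaeo,vdgsx,ujk] -> 7 lines: xifd rxjrn vaaeo vdgsx ujk uzt tyub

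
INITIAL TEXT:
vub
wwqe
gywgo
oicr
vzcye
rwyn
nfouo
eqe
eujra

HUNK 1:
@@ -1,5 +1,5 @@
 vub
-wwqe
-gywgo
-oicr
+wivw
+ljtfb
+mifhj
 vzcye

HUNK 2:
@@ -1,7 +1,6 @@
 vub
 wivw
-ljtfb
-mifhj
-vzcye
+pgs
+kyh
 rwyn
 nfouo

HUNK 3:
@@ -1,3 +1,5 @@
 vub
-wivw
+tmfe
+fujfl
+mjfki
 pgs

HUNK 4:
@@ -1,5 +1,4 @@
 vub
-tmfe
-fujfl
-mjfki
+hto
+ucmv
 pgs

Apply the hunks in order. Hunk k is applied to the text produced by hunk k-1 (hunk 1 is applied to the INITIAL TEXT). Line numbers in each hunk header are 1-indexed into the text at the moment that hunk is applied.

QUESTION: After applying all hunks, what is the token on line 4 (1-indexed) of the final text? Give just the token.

Hunk 1: at line 1 remove [wwqe,gywgo,oicr] add [wivw,ljtfb,mifhj] -> 9 lines: vub wivw ljtfb mifhj vzcye rwyn nfouo eqe eujra
Hunk 2: at line 1 remove [ljtfb,mifhj,vzcye] add [pgs,kyh] -> 8 lines: vub wivw pgs kyh rwyn nfouo eqe eujra
Hunk 3: at line 1 remove [wivw] add [tmfe,fujfl,mjfki] -> 10 lines: vub tmfe fujfl mjfki pgs kyh rwyn nfouo eqe eujra
Hunk 4: at line 1 remove [tmfe,fujfl,mjfki] add [hto,ucmv] -> 9 lines: vub hto ucmv pgs kyh rwyn nfouo eqe eujra
Final line 4: pgs

Answer: pgs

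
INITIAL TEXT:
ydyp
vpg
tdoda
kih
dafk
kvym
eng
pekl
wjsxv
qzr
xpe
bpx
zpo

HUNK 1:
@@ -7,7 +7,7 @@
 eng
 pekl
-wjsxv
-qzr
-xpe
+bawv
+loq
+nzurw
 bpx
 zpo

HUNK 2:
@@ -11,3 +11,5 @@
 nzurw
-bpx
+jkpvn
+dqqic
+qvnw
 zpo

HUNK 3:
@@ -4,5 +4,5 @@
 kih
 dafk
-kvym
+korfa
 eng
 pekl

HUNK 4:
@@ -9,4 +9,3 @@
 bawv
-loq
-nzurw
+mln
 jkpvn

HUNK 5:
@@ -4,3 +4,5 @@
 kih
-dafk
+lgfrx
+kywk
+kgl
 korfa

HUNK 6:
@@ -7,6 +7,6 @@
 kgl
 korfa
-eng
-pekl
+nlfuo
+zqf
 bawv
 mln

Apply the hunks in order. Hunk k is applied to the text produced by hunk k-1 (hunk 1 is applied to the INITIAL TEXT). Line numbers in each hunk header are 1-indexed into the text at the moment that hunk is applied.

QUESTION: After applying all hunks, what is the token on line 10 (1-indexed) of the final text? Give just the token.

Answer: zqf

Derivation:
Hunk 1: at line 7 remove [wjsxv,qzr,xpe] add [bawv,loq,nzurw] -> 13 lines: ydyp vpg tdoda kih dafk kvym eng pekl bawv loq nzurw bpx zpo
Hunk 2: at line 11 remove [bpx] add [jkpvn,dqqic,qvnw] -> 15 lines: ydyp vpg tdoda kih dafk kvym eng pekl bawv loq nzurw jkpvn dqqic qvnw zpo
Hunk 3: at line 4 remove [kvym] add [korfa] -> 15 lines: ydyp vpg tdoda kih dafk korfa eng pekl bawv loq nzurw jkpvn dqqic qvnw zpo
Hunk 4: at line 9 remove [loq,nzurw] add [mln] -> 14 lines: ydyp vpg tdoda kih dafk korfa eng pekl bawv mln jkpvn dqqic qvnw zpo
Hunk 5: at line 4 remove [dafk] add [lgfrx,kywk,kgl] -> 16 lines: ydyp vpg tdoda kih lgfrx kywk kgl korfa eng pekl bawv mln jkpvn dqqic qvnw zpo
Hunk 6: at line 7 remove [eng,pekl] add [nlfuo,zqf] -> 16 lines: ydyp vpg tdoda kih lgfrx kywk kgl korfa nlfuo zqf bawv mln jkpvn dqqic qvnw zpo
Final line 10: zqf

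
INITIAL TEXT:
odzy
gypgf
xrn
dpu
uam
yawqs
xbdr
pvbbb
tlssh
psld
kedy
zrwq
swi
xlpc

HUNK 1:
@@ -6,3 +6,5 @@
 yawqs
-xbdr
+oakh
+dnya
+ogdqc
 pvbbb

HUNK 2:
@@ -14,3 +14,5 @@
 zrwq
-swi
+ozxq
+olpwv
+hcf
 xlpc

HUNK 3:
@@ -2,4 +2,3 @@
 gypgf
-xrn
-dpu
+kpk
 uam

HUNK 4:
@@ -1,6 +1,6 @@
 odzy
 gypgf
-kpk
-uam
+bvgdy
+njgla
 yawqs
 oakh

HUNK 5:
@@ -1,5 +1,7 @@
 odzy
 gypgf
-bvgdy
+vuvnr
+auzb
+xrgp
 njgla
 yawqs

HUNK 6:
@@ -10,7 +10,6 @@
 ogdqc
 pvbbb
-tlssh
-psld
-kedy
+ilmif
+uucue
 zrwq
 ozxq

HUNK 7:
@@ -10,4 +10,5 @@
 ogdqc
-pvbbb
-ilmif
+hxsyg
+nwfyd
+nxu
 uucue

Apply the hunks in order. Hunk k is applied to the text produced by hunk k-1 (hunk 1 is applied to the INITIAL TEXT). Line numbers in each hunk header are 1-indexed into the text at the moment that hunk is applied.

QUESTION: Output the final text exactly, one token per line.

Answer: odzy
gypgf
vuvnr
auzb
xrgp
njgla
yawqs
oakh
dnya
ogdqc
hxsyg
nwfyd
nxu
uucue
zrwq
ozxq
olpwv
hcf
xlpc

Derivation:
Hunk 1: at line 6 remove [xbdr] add [oakh,dnya,ogdqc] -> 16 lines: odzy gypgf xrn dpu uam yawqs oakh dnya ogdqc pvbbb tlssh psld kedy zrwq swi xlpc
Hunk 2: at line 14 remove [swi] add [ozxq,olpwv,hcf] -> 18 lines: odzy gypgf xrn dpu uam yawqs oakh dnya ogdqc pvbbb tlssh psld kedy zrwq ozxq olpwv hcf xlpc
Hunk 3: at line 2 remove [xrn,dpu] add [kpk] -> 17 lines: odzy gypgf kpk uam yawqs oakh dnya ogdqc pvbbb tlssh psld kedy zrwq ozxq olpwv hcf xlpc
Hunk 4: at line 1 remove [kpk,uam] add [bvgdy,njgla] -> 17 lines: odzy gypgf bvgdy njgla yawqs oakh dnya ogdqc pvbbb tlssh psld kedy zrwq ozxq olpwv hcf xlpc
Hunk 5: at line 1 remove [bvgdy] add [vuvnr,auzb,xrgp] -> 19 lines: odzy gypgf vuvnr auzb xrgp njgla yawqs oakh dnya ogdqc pvbbb tlssh psld kedy zrwq ozxq olpwv hcf xlpc
Hunk 6: at line 10 remove [tlssh,psld,kedy] add [ilmif,uucue] -> 18 lines: odzy gypgf vuvnr auzb xrgp njgla yawqs oakh dnya ogdqc pvbbb ilmif uucue zrwq ozxq olpwv hcf xlpc
Hunk 7: at line 10 remove [pvbbb,ilmif] add [hxsyg,nwfyd,nxu] -> 19 lines: odzy gypgf vuvnr auzb xrgp njgla yawqs oakh dnya ogdqc hxsyg nwfyd nxu uucue zrwq ozxq olpwv hcf xlpc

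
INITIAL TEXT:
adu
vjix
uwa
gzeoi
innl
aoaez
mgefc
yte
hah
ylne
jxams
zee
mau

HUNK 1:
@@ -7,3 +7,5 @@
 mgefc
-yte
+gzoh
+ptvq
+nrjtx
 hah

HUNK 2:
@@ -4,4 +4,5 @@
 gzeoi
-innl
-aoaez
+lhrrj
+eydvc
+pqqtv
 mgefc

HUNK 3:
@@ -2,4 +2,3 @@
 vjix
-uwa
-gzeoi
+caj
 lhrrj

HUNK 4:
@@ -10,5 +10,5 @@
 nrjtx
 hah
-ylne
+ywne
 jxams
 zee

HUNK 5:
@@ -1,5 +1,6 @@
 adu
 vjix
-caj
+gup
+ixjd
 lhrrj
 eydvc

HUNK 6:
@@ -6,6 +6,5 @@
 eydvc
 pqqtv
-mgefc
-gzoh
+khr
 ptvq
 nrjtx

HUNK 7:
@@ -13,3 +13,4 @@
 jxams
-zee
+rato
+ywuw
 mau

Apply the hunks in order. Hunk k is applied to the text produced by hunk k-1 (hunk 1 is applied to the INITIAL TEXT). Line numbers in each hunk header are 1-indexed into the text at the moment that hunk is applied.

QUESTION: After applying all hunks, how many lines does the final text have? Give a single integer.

Hunk 1: at line 7 remove [yte] add [gzoh,ptvq,nrjtx] -> 15 lines: adu vjix uwa gzeoi innl aoaez mgefc gzoh ptvq nrjtx hah ylne jxams zee mau
Hunk 2: at line 4 remove [innl,aoaez] add [lhrrj,eydvc,pqqtv] -> 16 lines: adu vjix uwa gzeoi lhrrj eydvc pqqtv mgefc gzoh ptvq nrjtx hah ylne jxams zee mau
Hunk 3: at line 2 remove [uwa,gzeoi] add [caj] -> 15 lines: adu vjix caj lhrrj eydvc pqqtv mgefc gzoh ptvq nrjtx hah ylne jxams zee mau
Hunk 4: at line 10 remove [ylne] add [ywne] -> 15 lines: adu vjix caj lhrrj eydvc pqqtv mgefc gzoh ptvq nrjtx hah ywne jxams zee mau
Hunk 5: at line 1 remove [caj] add [gup,ixjd] -> 16 lines: adu vjix gup ixjd lhrrj eydvc pqqtv mgefc gzoh ptvq nrjtx hah ywne jxams zee mau
Hunk 6: at line 6 remove [mgefc,gzoh] add [khr] -> 15 lines: adu vjix gup ixjd lhrrj eydvc pqqtv khr ptvq nrjtx hah ywne jxams zee mau
Hunk 7: at line 13 remove [zee] add [rato,ywuw] -> 16 lines: adu vjix gup ixjd lhrrj eydvc pqqtv khr ptvq nrjtx hah ywne jxams rato ywuw mau
Final line count: 16

Answer: 16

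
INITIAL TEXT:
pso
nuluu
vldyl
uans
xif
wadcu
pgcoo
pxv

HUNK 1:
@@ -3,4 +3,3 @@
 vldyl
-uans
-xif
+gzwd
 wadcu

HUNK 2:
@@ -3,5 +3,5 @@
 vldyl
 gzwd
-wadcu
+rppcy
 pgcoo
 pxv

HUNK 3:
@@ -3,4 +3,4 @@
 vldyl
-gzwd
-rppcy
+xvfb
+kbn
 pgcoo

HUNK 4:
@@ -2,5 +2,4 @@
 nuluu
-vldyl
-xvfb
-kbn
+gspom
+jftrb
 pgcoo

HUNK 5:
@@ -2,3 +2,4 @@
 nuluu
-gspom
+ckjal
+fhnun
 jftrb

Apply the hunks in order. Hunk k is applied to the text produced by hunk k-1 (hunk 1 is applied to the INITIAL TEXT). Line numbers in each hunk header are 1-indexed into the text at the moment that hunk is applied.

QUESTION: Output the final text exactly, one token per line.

Answer: pso
nuluu
ckjal
fhnun
jftrb
pgcoo
pxv

Derivation:
Hunk 1: at line 3 remove [uans,xif] add [gzwd] -> 7 lines: pso nuluu vldyl gzwd wadcu pgcoo pxv
Hunk 2: at line 3 remove [wadcu] add [rppcy] -> 7 lines: pso nuluu vldyl gzwd rppcy pgcoo pxv
Hunk 3: at line 3 remove [gzwd,rppcy] add [xvfb,kbn] -> 7 lines: pso nuluu vldyl xvfb kbn pgcoo pxv
Hunk 4: at line 2 remove [vldyl,xvfb,kbn] add [gspom,jftrb] -> 6 lines: pso nuluu gspom jftrb pgcoo pxv
Hunk 5: at line 2 remove [gspom] add [ckjal,fhnun] -> 7 lines: pso nuluu ckjal fhnun jftrb pgcoo pxv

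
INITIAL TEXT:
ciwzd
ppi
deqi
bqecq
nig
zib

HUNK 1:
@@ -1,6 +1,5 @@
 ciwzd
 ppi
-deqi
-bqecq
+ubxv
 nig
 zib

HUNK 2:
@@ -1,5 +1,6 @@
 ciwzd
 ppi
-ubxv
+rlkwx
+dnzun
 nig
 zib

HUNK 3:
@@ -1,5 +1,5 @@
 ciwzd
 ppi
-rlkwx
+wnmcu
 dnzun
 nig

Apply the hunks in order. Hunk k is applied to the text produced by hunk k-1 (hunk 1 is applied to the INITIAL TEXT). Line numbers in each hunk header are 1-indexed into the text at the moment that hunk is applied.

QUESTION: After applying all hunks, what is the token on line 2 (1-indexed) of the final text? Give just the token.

Hunk 1: at line 1 remove [deqi,bqecq] add [ubxv] -> 5 lines: ciwzd ppi ubxv nig zib
Hunk 2: at line 1 remove [ubxv] add [rlkwx,dnzun] -> 6 lines: ciwzd ppi rlkwx dnzun nig zib
Hunk 3: at line 1 remove [rlkwx] add [wnmcu] -> 6 lines: ciwzd ppi wnmcu dnzun nig zib
Final line 2: ppi

Answer: ppi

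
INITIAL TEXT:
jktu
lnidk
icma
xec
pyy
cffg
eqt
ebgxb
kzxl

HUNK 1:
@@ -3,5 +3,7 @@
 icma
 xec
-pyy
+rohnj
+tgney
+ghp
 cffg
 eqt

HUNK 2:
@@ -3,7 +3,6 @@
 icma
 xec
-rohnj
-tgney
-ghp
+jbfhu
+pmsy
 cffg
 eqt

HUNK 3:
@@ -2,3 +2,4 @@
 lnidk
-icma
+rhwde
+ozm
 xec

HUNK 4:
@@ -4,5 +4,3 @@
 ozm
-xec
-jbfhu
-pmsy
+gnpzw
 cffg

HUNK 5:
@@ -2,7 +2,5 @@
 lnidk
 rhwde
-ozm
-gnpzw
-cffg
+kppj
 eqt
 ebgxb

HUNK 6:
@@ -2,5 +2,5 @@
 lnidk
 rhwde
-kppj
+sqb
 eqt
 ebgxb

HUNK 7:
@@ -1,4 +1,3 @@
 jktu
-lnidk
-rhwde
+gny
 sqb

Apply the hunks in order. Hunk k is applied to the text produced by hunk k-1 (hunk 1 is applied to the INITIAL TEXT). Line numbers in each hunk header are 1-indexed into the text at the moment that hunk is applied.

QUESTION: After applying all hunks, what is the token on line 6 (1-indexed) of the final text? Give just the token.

Hunk 1: at line 3 remove [pyy] add [rohnj,tgney,ghp] -> 11 lines: jktu lnidk icma xec rohnj tgney ghp cffg eqt ebgxb kzxl
Hunk 2: at line 3 remove [rohnj,tgney,ghp] add [jbfhu,pmsy] -> 10 lines: jktu lnidk icma xec jbfhu pmsy cffg eqt ebgxb kzxl
Hunk 3: at line 2 remove [icma] add [rhwde,ozm] -> 11 lines: jktu lnidk rhwde ozm xec jbfhu pmsy cffg eqt ebgxb kzxl
Hunk 4: at line 4 remove [xec,jbfhu,pmsy] add [gnpzw] -> 9 lines: jktu lnidk rhwde ozm gnpzw cffg eqt ebgxb kzxl
Hunk 5: at line 2 remove [ozm,gnpzw,cffg] add [kppj] -> 7 lines: jktu lnidk rhwde kppj eqt ebgxb kzxl
Hunk 6: at line 2 remove [kppj] add [sqb] -> 7 lines: jktu lnidk rhwde sqb eqt ebgxb kzxl
Hunk 7: at line 1 remove [lnidk,rhwde] add [gny] -> 6 lines: jktu gny sqb eqt ebgxb kzxl
Final line 6: kzxl

Answer: kzxl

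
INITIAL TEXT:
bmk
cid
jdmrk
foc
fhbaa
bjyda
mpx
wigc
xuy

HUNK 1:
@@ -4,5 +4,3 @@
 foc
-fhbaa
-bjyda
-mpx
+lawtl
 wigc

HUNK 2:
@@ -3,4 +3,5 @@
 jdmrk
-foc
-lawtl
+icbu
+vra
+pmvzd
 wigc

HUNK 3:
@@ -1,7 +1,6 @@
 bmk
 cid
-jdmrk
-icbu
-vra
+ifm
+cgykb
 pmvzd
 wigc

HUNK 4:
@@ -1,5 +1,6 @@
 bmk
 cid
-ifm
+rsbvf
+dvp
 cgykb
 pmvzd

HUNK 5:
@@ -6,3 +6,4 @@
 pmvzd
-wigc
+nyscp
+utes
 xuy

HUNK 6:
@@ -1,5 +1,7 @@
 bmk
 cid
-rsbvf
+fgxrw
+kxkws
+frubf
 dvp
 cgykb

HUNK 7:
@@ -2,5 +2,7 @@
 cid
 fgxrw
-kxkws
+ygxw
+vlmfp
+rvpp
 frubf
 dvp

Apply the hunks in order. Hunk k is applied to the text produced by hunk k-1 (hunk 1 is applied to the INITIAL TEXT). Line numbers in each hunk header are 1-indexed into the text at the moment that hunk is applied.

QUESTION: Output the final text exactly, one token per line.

Answer: bmk
cid
fgxrw
ygxw
vlmfp
rvpp
frubf
dvp
cgykb
pmvzd
nyscp
utes
xuy

Derivation:
Hunk 1: at line 4 remove [fhbaa,bjyda,mpx] add [lawtl] -> 7 lines: bmk cid jdmrk foc lawtl wigc xuy
Hunk 2: at line 3 remove [foc,lawtl] add [icbu,vra,pmvzd] -> 8 lines: bmk cid jdmrk icbu vra pmvzd wigc xuy
Hunk 3: at line 1 remove [jdmrk,icbu,vra] add [ifm,cgykb] -> 7 lines: bmk cid ifm cgykb pmvzd wigc xuy
Hunk 4: at line 1 remove [ifm] add [rsbvf,dvp] -> 8 lines: bmk cid rsbvf dvp cgykb pmvzd wigc xuy
Hunk 5: at line 6 remove [wigc] add [nyscp,utes] -> 9 lines: bmk cid rsbvf dvp cgykb pmvzd nyscp utes xuy
Hunk 6: at line 1 remove [rsbvf] add [fgxrw,kxkws,frubf] -> 11 lines: bmk cid fgxrw kxkws frubf dvp cgykb pmvzd nyscp utes xuy
Hunk 7: at line 2 remove [kxkws] add [ygxw,vlmfp,rvpp] -> 13 lines: bmk cid fgxrw ygxw vlmfp rvpp frubf dvp cgykb pmvzd nyscp utes xuy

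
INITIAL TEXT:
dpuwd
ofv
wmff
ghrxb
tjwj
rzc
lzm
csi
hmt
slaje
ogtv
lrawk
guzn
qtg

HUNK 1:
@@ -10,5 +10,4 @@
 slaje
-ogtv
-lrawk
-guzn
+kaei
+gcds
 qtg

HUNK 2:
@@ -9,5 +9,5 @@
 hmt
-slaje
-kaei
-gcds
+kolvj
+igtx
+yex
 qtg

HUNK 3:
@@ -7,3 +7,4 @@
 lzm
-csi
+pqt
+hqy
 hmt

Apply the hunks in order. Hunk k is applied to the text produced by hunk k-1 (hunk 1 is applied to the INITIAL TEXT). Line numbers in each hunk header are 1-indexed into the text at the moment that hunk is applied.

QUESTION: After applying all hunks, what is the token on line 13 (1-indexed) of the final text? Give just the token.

Answer: yex

Derivation:
Hunk 1: at line 10 remove [ogtv,lrawk,guzn] add [kaei,gcds] -> 13 lines: dpuwd ofv wmff ghrxb tjwj rzc lzm csi hmt slaje kaei gcds qtg
Hunk 2: at line 9 remove [slaje,kaei,gcds] add [kolvj,igtx,yex] -> 13 lines: dpuwd ofv wmff ghrxb tjwj rzc lzm csi hmt kolvj igtx yex qtg
Hunk 3: at line 7 remove [csi] add [pqt,hqy] -> 14 lines: dpuwd ofv wmff ghrxb tjwj rzc lzm pqt hqy hmt kolvj igtx yex qtg
Final line 13: yex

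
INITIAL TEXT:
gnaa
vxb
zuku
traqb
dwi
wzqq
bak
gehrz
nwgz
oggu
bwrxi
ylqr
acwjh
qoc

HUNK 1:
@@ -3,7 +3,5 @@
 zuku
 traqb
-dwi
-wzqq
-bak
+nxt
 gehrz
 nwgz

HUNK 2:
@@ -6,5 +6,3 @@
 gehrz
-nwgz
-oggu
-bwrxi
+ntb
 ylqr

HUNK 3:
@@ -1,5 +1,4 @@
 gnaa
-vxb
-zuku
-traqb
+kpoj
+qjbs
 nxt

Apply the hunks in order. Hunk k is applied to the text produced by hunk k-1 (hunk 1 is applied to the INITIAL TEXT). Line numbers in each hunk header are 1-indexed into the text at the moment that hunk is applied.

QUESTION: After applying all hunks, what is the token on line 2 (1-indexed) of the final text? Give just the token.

Hunk 1: at line 3 remove [dwi,wzqq,bak] add [nxt] -> 12 lines: gnaa vxb zuku traqb nxt gehrz nwgz oggu bwrxi ylqr acwjh qoc
Hunk 2: at line 6 remove [nwgz,oggu,bwrxi] add [ntb] -> 10 lines: gnaa vxb zuku traqb nxt gehrz ntb ylqr acwjh qoc
Hunk 3: at line 1 remove [vxb,zuku,traqb] add [kpoj,qjbs] -> 9 lines: gnaa kpoj qjbs nxt gehrz ntb ylqr acwjh qoc
Final line 2: kpoj

Answer: kpoj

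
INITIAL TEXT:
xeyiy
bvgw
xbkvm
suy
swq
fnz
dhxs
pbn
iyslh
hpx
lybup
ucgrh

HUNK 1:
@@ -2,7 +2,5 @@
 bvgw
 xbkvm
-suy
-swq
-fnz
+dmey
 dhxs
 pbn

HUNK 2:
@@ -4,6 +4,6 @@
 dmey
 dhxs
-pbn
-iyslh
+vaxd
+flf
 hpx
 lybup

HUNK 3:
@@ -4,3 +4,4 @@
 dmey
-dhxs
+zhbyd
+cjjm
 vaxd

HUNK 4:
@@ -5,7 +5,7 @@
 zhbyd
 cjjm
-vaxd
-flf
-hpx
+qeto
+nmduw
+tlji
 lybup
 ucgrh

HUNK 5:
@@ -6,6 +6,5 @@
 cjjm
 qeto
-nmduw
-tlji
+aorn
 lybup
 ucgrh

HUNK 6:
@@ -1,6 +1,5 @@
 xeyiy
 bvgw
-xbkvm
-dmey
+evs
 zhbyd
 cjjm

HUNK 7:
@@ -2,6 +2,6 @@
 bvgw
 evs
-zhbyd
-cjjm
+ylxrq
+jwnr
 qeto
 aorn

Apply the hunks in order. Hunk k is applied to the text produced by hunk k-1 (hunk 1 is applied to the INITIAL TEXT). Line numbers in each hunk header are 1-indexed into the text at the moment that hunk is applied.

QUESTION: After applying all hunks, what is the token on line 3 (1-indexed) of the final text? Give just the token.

Answer: evs

Derivation:
Hunk 1: at line 2 remove [suy,swq,fnz] add [dmey] -> 10 lines: xeyiy bvgw xbkvm dmey dhxs pbn iyslh hpx lybup ucgrh
Hunk 2: at line 4 remove [pbn,iyslh] add [vaxd,flf] -> 10 lines: xeyiy bvgw xbkvm dmey dhxs vaxd flf hpx lybup ucgrh
Hunk 3: at line 4 remove [dhxs] add [zhbyd,cjjm] -> 11 lines: xeyiy bvgw xbkvm dmey zhbyd cjjm vaxd flf hpx lybup ucgrh
Hunk 4: at line 5 remove [vaxd,flf,hpx] add [qeto,nmduw,tlji] -> 11 lines: xeyiy bvgw xbkvm dmey zhbyd cjjm qeto nmduw tlji lybup ucgrh
Hunk 5: at line 6 remove [nmduw,tlji] add [aorn] -> 10 lines: xeyiy bvgw xbkvm dmey zhbyd cjjm qeto aorn lybup ucgrh
Hunk 6: at line 1 remove [xbkvm,dmey] add [evs] -> 9 lines: xeyiy bvgw evs zhbyd cjjm qeto aorn lybup ucgrh
Hunk 7: at line 2 remove [zhbyd,cjjm] add [ylxrq,jwnr] -> 9 lines: xeyiy bvgw evs ylxrq jwnr qeto aorn lybup ucgrh
Final line 3: evs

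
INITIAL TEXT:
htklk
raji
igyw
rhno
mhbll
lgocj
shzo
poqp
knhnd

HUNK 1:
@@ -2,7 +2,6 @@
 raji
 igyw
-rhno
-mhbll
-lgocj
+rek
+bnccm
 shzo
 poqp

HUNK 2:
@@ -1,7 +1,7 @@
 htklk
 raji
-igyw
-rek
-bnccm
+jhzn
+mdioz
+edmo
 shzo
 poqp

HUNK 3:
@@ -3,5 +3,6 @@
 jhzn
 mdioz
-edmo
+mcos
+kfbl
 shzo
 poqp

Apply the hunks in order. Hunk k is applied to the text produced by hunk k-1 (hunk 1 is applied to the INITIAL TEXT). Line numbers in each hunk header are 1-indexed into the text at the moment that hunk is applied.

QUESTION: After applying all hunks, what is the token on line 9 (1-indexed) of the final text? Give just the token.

Hunk 1: at line 2 remove [rhno,mhbll,lgocj] add [rek,bnccm] -> 8 lines: htklk raji igyw rek bnccm shzo poqp knhnd
Hunk 2: at line 1 remove [igyw,rek,bnccm] add [jhzn,mdioz,edmo] -> 8 lines: htklk raji jhzn mdioz edmo shzo poqp knhnd
Hunk 3: at line 3 remove [edmo] add [mcos,kfbl] -> 9 lines: htklk raji jhzn mdioz mcos kfbl shzo poqp knhnd
Final line 9: knhnd

Answer: knhnd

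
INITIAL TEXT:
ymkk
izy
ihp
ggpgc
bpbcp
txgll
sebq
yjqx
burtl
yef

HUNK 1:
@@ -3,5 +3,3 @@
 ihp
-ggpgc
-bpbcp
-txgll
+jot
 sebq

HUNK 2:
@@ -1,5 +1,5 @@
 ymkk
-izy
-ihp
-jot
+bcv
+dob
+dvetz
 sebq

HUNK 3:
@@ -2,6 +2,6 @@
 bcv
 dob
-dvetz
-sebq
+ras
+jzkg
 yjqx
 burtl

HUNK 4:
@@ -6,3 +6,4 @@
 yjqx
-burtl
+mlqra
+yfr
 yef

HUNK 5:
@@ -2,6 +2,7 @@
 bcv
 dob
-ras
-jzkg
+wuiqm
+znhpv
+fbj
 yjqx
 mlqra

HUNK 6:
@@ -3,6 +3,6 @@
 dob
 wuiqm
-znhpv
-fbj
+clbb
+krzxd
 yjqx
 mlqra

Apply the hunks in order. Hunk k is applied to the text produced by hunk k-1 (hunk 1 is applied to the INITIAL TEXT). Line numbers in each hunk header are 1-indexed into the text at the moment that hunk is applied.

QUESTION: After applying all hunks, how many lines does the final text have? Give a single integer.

Answer: 10

Derivation:
Hunk 1: at line 3 remove [ggpgc,bpbcp,txgll] add [jot] -> 8 lines: ymkk izy ihp jot sebq yjqx burtl yef
Hunk 2: at line 1 remove [izy,ihp,jot] add [bcv,dob,dvetz] -> 8 lines: ymkk bcv dob dvetz sebq yjqx burtl yef
Hunk 3: at line 2 remove [dvetz,sebq] add [ras,jzkg] -> 8 lines: ymkk bcv dob ras jzkg yjqx burtl yef
Hunk 4: at line 6 remove [burtl] add [mlqra,yfr] -> 9 lines: ymkk bcv dob ras jzkg yjqx mlqra yfr yef
Hunk 5: at line 2 remove [ras,jzkg] add [wuiqm,znhpv,fbj] -> 10 lines: ymkk bcv dob wuiqm znhpv fbj yjqx mlqra yfr yef
Hunk 6: at line 3 remove [znhpv,fbj] add [clbb,krzxd] -> 10 lines: ymkk bcv dob wuiqm clbb krzxd yjqx mlqra yfr yef
Final line count: 10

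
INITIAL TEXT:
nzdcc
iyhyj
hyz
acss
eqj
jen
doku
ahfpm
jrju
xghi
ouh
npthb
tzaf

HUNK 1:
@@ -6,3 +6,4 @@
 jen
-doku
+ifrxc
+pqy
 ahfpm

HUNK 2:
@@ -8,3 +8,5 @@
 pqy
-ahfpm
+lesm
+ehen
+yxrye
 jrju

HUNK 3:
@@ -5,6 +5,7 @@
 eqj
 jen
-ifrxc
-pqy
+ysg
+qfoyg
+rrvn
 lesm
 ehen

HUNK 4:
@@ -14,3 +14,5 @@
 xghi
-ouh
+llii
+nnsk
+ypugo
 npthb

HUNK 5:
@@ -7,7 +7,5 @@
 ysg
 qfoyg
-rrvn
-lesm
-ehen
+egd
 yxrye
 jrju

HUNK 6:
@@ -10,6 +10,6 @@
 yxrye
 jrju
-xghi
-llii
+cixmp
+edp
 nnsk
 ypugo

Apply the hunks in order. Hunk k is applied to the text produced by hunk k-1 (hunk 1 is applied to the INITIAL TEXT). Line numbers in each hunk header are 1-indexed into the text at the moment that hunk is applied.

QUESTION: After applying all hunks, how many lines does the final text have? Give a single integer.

Answer: 17

Derivation:
Hunk 1: at line 6 remove [doku] add [ifrxc,pqy] -> 14 lines: nzdcc iyhyj hyz acss eqj jen ifrxc pqy ahfpm jrju xghi ouh npthb tzaf
Hunk 2: at line 8 remove [ahfpm] add [lesm,ehen,yxrye] -> 16 lines: nzdcc iyhyj hyz acss eqj jen ifrxc pqy lesm ehen yxrye jrju xghi ouh npthb tzaf
Hunk 3: at line 5 remove [ifrxc,pqy] add [ysg,qfoyg,rrvn] -> 17 lines: nzdcc iyhyj hyz acss eqj jen ysg qfoyg rrvn lesm ehen yxrye jrju xghi ouh npthb tzaf
Hunk 4: at line 14 remove [ouh] add [llii,nnsk,ypugo] -> 19 lines: nzdcc iyhyj hyz acss eqj jen ysg qfoyg rrvn lesm ehen yxrye jrju xghi llii nnsk ypugo npthb tzaf
Hunk 5: at line 7 remove [rrvn,lesm,ehen] add [egd] -> 17 lines: nzdcc iyhyj hyz acss eqj jen ysg qfoyg egd yxrye jrju xghi llii nnsk ypugo npthb tzaf
Hunk 6: at line 10 remove [xghi,llii] add [cixmp,edp] -> 17 lines: nzdcc iyhyj hyz acss eqj jen ysg qfoyg egd yxrye jrju cixmp edp nnsk ypugo npthb tzaf
Final line count: 17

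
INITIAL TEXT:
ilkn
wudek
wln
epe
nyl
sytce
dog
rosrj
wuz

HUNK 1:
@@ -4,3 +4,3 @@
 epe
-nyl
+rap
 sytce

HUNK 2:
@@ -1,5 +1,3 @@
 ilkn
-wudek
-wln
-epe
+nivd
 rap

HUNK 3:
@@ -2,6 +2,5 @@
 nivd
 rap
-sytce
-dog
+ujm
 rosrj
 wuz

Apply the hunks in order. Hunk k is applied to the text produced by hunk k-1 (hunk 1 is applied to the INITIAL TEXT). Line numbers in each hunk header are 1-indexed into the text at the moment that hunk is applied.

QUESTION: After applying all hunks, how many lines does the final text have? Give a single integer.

Answer: 6

Derivation:
Hunk 1: at line 4 remove [nyl] add [rap] -> 9 lines: ilkn wudek wln epe rap sytce dog rosrj wuz
Hunk 2: at line 1 remove [wudek,wln,epe] add [nivd] -> 7 lines: ilkn nivd rap sytce dog rosrj wuz
Hunk 3: at line 2 remove [sytce,dog] add [ujm] -> 6 lines: ilkn nivd rap ujm rosrj wuz
Final line count: 6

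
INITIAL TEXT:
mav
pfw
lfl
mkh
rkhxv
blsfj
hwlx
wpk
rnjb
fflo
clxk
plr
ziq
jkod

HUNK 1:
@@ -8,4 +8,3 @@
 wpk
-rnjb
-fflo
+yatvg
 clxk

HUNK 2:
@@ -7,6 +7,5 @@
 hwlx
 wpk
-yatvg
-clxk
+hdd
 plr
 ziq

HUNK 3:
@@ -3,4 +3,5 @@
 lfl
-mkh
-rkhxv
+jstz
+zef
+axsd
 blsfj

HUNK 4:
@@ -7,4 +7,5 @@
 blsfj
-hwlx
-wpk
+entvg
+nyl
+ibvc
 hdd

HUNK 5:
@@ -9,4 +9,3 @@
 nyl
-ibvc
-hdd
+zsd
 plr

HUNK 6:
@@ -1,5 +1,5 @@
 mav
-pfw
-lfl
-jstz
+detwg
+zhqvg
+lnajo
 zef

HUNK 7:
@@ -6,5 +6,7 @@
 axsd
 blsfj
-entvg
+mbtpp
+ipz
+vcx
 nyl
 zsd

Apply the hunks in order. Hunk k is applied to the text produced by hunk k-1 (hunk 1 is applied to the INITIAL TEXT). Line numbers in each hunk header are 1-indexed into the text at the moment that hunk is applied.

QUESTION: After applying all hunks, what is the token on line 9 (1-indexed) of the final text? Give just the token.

Hunk 1: at line 8 remove [rnjb,fflo] add [yatvg] -> 13 lines: mav pfw lfl mkh rkhxv blsfj hwlx wpk yatvg clxk plr ziq jkod
Hunk 2: at line 7 remove [yatvg,clxk] add [hdd] -> 12 lines: mav pfw lfl mkh rkhxv blsfj hwlx wpk hdd plr ziq jkod
Hunk 3: at line 3 remove [mkh,rkhxv] add [jstz,zef,axsd] -> 13 lines: mav pfw lfl jstz zef axsd blsfj hwlx wpk hdd plr ziq jkod
Hunk 4: at line 7 remove [hwlx,wpk] add [entvg,nyl,ibvc] -> 14 lines: mav pfw lfl jstz zef axsd blsfj entvg nyl ibvc hdd plr ziq jkod
Hunk 5: at line 9 remove [ibvc,hdd] add [zsd] -> 13 lines: mav pfw lfl jstz zef axsd blsfj entvg nyl zsd plr ziq jkod
Hunk 6: at line 1 remove [pfw,lfl,jstz] add [detwg,zhqvg,lnajo] -> 13 lines: mav detwg zhqvg lnajo zef axsd blsfj entvg nyl zsd plr ziq jkod
Hunk 7: at line 6 remove [entvg] add [mbtpp,ipz,vcx] -> 15 lines: mav detwg zhqvg lnajo zef axsd blsfj mbtpp ipz vcx nyl zsd plr ziq jkod
Final line 9: ipz

Answer: ipz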